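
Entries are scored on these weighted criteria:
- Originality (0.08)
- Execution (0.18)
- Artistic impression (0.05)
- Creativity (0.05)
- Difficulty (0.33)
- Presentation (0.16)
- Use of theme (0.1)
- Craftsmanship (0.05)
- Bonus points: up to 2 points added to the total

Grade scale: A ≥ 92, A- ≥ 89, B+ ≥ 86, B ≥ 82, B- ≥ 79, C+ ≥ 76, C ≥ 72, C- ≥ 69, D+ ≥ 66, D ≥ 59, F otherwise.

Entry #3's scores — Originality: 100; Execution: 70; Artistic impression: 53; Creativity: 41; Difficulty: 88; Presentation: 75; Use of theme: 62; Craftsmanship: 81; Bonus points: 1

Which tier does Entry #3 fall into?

Weighted total:
  Originality 100 × 0.08 = 8
  Execution 70 × 0.18 = 12.6
  Artistic impression 53 × 0.05 = 2.65
  Creativity 41 × 0.05 = 2.05
  Difficulty 88 × 0.33 = 29.04
  Presentation 75 × 0.16 = 12
  Use of theme 62 × 0.1 = 6.2
  Craftsmanship 81 × 0.05 = 4.05
Sum = 76.59
Bonus points: 76.59 + 1 = 77.59
77.59 is ≥ 76 and < 79 → C+

C+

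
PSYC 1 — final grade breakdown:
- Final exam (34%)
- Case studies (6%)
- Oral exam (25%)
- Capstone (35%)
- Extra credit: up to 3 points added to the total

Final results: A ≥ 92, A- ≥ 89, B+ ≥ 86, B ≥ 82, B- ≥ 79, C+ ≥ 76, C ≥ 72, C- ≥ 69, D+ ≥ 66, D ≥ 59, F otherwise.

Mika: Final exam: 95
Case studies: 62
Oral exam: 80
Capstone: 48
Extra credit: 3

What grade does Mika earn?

Weighted total:
  Final exam 95 × 0.34 = 32.3
  Case studies 62 × 0.06 = 3.72
  Oral exam 80 × 0.25 = 20
  Capstone 48 × 0.35 = 16.8
Sum = 72.82
Extra credit: 72.82 + 3 = 75.82
75.82 is ≥ 72 and < 76 → C

C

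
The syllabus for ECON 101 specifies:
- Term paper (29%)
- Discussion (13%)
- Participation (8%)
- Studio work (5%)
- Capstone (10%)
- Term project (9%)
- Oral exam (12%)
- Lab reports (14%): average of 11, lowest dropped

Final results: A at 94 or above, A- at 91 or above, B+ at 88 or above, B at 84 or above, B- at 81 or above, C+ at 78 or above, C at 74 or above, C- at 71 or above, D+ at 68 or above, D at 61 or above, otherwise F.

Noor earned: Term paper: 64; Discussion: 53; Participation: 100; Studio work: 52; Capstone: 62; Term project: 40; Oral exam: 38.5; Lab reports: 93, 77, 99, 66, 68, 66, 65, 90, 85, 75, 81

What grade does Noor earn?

D

Lab reports: drop 65 → average of remaining 10 = 800/10 = 80
Weighted total:
  Term paper 64 × 0.29 = 18.56
  Discussion 53 × 0.13 = 6.89
  Participation 100 × 0.08 = 8
  Studio work 52 × 0.05 = 2.6
  Capstone 62 × 0.1 = 6.2
  Term project 40 × 0.09 = 3.6
  Oral exam 38.5 × 0.12 = 4.62
  Lab reports 80 × 0.14 = 11.2
Sum = 61.67
61.67 is ≥ 61 and < 68 → D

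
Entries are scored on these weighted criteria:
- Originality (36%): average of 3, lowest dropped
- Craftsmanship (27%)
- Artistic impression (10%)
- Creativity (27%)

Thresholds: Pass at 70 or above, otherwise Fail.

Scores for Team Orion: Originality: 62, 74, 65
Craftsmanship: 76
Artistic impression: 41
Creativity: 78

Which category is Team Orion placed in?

Pass

Originality: drop 62 → average of remaining 2 = 139/2 = 69.5
Weighted total:
  Originality 69.5 × 0.36 = 25.02
  Craftsmanship 76 × 0.27 = 20.52
  Artistic impression 41 × 0.1 = 4.1
  Creativity 78 × 0.27 = 21.06
Sum = 70.7
70.7 ≥ 70 → Pass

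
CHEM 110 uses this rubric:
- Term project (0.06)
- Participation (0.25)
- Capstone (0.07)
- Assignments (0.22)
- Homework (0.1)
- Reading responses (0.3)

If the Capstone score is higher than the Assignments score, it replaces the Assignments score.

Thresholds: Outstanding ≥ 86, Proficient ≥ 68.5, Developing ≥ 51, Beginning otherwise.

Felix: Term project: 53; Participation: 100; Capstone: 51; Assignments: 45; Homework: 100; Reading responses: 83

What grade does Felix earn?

Capstone (51) > Assignments (45), so Assignments counts as 51.
Weighted total:
  Term project 53 × 0.06 = 3.18
  Participation 100 × 0.25 = 25
  Capstone 51 × 0.07 = 3.57
  Assignments 51 × 0.22 = 11.22
  Homework 100 × 0.1 = 10
  Reading responses 83 × 0.3 = 24.9
Sum = 77.87
77.87 is ≥ 68.5 and < 86 → Proficient

Proficient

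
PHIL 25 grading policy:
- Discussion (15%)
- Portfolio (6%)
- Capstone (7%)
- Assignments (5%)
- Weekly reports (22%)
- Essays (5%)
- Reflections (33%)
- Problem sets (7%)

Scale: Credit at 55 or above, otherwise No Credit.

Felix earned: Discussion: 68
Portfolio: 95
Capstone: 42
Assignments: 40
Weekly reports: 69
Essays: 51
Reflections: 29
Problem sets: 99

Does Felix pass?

Weighted total:
  Discussion 68 × 0.15 = 10.2
  Portfolio 95 × 0.06 = 5.7
  Capstone 42 × 0.07 = 2.94
  Assignments 40 × 0.05 = 2
  Weekly reports 69 × 0.22 = 15.18
  Essays 51 × 0.05 = 2.55
  Reflections 29 × 0.33 = 9.57
  Problem sets 99 × 0.07 = 6.93
Sum = 55.07
55.07 ≥ 55 → Credit

Credit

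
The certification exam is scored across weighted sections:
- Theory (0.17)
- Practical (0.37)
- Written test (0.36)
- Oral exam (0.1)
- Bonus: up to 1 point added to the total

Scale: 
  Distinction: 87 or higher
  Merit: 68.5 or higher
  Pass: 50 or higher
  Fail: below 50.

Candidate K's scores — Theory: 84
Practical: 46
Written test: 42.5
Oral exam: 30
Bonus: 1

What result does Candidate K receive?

Weighted total:
  Theory 84 × 0.17 = 14.28
  Practical 46 × 0.37 = 17.02
  Written test 42.5 × 0.36 = 15.3
  Oral exam 30 × 0.1 = 3
Sum = 49.6
Bonus: 49.6 + 1 = 50.6
50.6 is ≥ 50 and < 68.5 → Pass

Pass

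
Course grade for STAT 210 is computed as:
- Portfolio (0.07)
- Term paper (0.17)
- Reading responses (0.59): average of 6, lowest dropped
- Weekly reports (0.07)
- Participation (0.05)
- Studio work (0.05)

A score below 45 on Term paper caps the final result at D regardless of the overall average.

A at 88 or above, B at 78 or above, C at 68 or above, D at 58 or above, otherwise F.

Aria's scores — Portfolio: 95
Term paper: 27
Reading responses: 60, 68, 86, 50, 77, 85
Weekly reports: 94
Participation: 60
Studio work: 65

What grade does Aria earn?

D

Reading responses: drop 50 → average of remaining 5 = 376/5 = 75.2
Term paper score 27 < 45: minimum not met.
Weighted total:
  Portfolio 95 × 0.07 = 6.65
  Term paper 27 × 0.17 = 4.59
  Reading responses 75.2 × 0.59 = 44.368
  Weekly reports 94 × 0.07 = 6.58
  Participation 60 × 0.05 = 3
  Studio work 65 × 0.05 = 3.25
Sum = 68.438
68.438 would be C; cap at D applies → D.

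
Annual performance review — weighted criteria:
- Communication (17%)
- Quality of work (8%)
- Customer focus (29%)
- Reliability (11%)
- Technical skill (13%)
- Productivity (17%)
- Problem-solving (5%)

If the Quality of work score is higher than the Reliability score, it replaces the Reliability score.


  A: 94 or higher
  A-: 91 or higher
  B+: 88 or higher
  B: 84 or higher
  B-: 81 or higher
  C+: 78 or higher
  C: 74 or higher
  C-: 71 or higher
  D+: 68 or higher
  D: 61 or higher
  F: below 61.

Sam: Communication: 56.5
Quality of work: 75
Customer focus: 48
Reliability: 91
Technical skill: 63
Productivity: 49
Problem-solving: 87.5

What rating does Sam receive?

Quality of work (75) ≤ Reliability (91), so Reliability stays at 91.
Weighted total:
  Communication 56.5 × 0.17 = 9.605
  Quality of work 75 × 0.08 = 6
  Customer focus 48 × 0.29 = 13.92
  Reliability 91 × 0.11 = 10.01
  Technical skill 63 × 0.13 = 8.19
  Productivity 49 × 0.17 = 8.33
  Problem-solving 87.5 × 0.05 = 4.375
Sum = 60.43
60.43 < 61 → F

F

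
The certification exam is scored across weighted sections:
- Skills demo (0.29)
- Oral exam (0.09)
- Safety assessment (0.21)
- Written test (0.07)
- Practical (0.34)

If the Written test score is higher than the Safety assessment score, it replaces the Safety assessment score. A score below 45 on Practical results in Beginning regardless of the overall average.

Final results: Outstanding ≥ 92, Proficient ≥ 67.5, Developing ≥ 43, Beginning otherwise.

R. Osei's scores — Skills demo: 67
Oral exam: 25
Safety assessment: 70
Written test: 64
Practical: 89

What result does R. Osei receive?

Proficient

Written test (64) ≤ Safety assessment (70), so Safety assessment stays at 70.
Practical score 89 ≥ 45: minimum met.
Weighted total:
  Skills demo 67 × 0.29 = 19.43
  Oral exam 25 × 0.09 = 2.25
  Safety assessment 70 × 0.21 = 14.7
  Written test 64 × 0.07 = 4.48
  Practical 89 × 0.34 = 30.26
Sum = 71.12
71.12 is ≥ 67.5 and < 92 → Proficient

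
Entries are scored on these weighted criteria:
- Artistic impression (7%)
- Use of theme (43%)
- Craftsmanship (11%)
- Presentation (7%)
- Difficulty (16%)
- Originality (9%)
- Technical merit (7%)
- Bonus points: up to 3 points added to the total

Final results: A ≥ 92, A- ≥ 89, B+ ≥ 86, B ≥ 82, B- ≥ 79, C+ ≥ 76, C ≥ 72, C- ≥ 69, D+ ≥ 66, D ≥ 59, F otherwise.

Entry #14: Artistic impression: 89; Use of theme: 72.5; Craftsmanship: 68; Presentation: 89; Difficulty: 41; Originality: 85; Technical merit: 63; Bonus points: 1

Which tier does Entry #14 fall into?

Weighted total:
  Artistic impression 89 × 0.07 = 6.23
  Use of theme 72.5 × 0.43 = 31.175
  Craftsmanship 68 × 0.11 = 7.48
  Presentation 89 × 0.07 = 6.23
  Difficulty 41 × 0.16 = 6.56
  Originality 85 × 0.09 = 7.65
  Technical merit 63 × 0.07 = 4.41
Sum = 69.735
Bonus points: 69.735 + 1 = 70.735
70.735 is ≥ 69 and < 72 → C-

C-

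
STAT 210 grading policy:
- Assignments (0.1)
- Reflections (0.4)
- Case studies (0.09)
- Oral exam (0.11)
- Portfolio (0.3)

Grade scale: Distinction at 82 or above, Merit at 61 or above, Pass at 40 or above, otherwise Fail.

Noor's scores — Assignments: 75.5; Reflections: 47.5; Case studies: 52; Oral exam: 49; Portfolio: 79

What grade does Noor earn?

Weighted total:
  Assignments 75.5 × 0.1 = 7.55
  Reflections 47.5 × 0.4 = 19
  Case studies 52 × 0.09 = 4.68
  Oral exam 49 × 0.11 = 5.39
  Portfolio 79 × 0.3 = 23.7
Sum = 60.32
60.32 is ≥ 40 and < 61 → Pass

Pass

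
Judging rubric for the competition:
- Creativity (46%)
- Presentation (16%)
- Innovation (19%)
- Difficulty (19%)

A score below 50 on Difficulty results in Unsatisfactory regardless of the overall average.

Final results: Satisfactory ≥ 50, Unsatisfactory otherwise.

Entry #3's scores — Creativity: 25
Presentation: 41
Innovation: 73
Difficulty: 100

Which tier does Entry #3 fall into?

Difficulty score 100 ≥ 50: minimum met.
Weighted total:
  Creativity 25 × 0.46 = 11.5
  Presentation 41 × 0.16 = 6.56
  Innovation 73 × 0.19 = 13.87
  Difficulty 100 × 0.19 = 19
Sum = 50.93
50.93 ≥ 50 → Satisfactory

Satisfactory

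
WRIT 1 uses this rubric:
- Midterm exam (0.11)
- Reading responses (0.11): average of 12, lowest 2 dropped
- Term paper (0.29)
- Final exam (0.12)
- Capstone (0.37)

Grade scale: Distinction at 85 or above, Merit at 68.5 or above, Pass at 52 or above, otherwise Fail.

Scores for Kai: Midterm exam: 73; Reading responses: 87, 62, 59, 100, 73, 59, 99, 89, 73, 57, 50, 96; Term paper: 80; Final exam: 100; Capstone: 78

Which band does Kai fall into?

Merit

Reading responses: drop 50, 57 → average of remaining 10 = 797/10 = 79.7
Weighted total:
  Midterm exam 73 × 0.11 = 8.03
  Reading responses 79.7 × 0.11 = 8.767
  Term paper 80 × 0.29 = 23.2
  Final exam 100 × 0.12 = 12
  Capstone 78 × 0.37 = 28.86
Sum = 80.857
80.857 is ≥ 68.5 and < 85 → Merit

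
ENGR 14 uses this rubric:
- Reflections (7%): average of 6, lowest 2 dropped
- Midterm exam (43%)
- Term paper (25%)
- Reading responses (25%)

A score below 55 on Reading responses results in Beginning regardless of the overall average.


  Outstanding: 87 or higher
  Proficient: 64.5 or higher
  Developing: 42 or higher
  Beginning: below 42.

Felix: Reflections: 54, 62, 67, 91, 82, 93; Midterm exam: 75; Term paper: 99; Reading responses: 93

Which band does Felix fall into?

Reflections: drop 54, 62 → average of remaining 4 = 333/4 = 83.25
Reading responses score 93 ≥ 55: minimum met.
Weighted total:
  Reflections 83.25 × 0.07 = 5.8275
  Midterm exam 75 × 0.43 = 32.25
  Term paper 99 × 0.25 = 24.75
  Reading responses 93 × 0.25 = 23.25
Sum = 86.0775
86.0775 is ≥ 64.5 and < 87 → Proficient

Proficient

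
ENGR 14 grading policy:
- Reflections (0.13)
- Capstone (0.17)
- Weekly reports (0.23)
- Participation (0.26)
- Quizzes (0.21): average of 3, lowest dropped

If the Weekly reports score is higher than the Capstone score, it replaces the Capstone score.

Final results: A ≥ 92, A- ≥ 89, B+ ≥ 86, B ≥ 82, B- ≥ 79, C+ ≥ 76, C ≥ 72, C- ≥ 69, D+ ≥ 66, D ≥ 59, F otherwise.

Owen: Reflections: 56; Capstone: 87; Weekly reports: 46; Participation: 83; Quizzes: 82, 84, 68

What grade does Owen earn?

Quizzes: drop 68 → average of remaining 2 = 166/2 = 83
Weekly reports (46) ≤ Capstone (87), so Capstone stays at 87.
Weighted total:
  Reflections 56 × 0.13 = 7.28
  Capstone 87 × 0.17 = 14.79
  Weekly reports 46 × 0.23 = 10.58
  Participation 83 × 0.26 = 21.58
  Quizzes 83 × 0.21 = 17.43
Sum = 71.66
71.66 is ≥ 69 and < 72 → C-

C-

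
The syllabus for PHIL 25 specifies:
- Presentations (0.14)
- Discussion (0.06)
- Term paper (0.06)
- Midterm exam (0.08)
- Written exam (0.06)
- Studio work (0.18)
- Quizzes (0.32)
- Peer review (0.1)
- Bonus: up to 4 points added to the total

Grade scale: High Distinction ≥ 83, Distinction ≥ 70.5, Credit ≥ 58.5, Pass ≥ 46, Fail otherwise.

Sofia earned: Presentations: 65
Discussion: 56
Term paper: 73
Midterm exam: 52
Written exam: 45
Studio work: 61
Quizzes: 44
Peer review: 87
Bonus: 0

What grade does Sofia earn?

Weighted total:
  Presentations 65 × 0.14 = 9.1
  Discussion 56 × 0.06 = 3.36
  Term paper 73 × 0.06 = 4.38
  Midterm exam 52 × 0.08 = 4.16
  Written exam 45 × 0.06 = 2.7
  Studio work 61 × 0.18 = 10.98
  Quizzes 44 × 0.32 = 14.08
  Peer review 87 × 0.1 = 8.7
Sum = 57.46
Bonus: 57.46 + 0 = 57.46
57.46 is ≥ 46 and < 58.5 → Pass

Pass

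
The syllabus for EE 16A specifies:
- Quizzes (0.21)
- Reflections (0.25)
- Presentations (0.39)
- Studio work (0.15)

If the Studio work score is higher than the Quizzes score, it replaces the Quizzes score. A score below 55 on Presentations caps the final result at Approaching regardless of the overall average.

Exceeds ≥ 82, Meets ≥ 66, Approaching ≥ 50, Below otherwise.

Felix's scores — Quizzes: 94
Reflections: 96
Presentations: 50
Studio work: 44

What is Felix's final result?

Approaching

Studio work (44) ≤ Quizzes (94), so Quizzes stays at 94.
Presentations score 50 < 55: minimum not met.
Weighted total:
  Quizzes 94 × 0.21 = 19.74
  Reflections 96 × 0.25 = 24
  Presentations 50 × 0.39 = 19.5
  Studio work 44 × 0.15 = 6.6
Sum = 69.84
69.84 would be Meets; cap at Approaching applies → Approaching.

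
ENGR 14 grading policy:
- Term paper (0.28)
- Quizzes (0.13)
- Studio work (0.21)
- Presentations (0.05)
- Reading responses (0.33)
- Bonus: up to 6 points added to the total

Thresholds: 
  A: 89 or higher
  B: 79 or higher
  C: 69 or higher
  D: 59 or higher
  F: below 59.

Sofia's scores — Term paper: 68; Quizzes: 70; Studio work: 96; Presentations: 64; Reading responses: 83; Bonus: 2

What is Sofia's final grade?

B

Weighted total:
  Term paper 68 × 0.28 = 19.04
  Quizzes 70 × 0.13 = 9.1
  Studio work 96 × 0.21 = 20.16
  Presentations 64 × 0.05 = 3.2
  Reading responses 83 × 0.33 = 27.39
Sum = 78.89
Bonus: 78.89 + 2 = 80.89
80.89 is ≥ 79 and < 89 → B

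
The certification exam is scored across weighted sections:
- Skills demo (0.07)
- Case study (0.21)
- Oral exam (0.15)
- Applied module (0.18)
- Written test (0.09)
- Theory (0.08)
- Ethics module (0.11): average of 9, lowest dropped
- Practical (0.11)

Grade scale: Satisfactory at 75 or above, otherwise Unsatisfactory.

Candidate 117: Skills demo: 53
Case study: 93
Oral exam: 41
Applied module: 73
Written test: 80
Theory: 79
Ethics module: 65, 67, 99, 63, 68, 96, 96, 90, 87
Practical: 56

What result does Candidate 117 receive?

Unsatisfactory

Ethics module: drop 63 → average of remaining 8 = 668/8 = 83.5
Weighted total:
  Skills demo 53 × 0.07 = 3.71
  Case study 93 × 0.21 = 19.53
  Oral exam 41 × 0.15 = 6.15
  Applied module 73 × 0.18 = 13.14
  Written test 80 × 0.09 = 7.2
  Theory 79 × 0.08 = 6.32
  Ethics module 83.5 × 0.11 = 9.185
  Practical 56 × 0.11 = 6.16
Sum = 71.395
71.395 < 75 → Unsatisfactory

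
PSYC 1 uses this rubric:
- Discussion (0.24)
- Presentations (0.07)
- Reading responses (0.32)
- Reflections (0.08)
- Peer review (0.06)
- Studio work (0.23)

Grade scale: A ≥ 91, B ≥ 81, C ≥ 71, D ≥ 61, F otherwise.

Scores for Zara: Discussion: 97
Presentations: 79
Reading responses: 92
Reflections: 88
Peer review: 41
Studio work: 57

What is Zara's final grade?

C

Weighted total:
  Discussion 97 × 0.24 = 23.28
  Presentations 79 × 0.07 = 5.53
  Reading responses 92 × 0.32 = 29.44
  Reflections 88 × 0.08 = 7.04
  Peer review 41 × 0.06 = 2.46
  Studio work 57 × 0.23 = 13.11
Sum = 80.86
80.86 is ≥ 71 and < 81 → C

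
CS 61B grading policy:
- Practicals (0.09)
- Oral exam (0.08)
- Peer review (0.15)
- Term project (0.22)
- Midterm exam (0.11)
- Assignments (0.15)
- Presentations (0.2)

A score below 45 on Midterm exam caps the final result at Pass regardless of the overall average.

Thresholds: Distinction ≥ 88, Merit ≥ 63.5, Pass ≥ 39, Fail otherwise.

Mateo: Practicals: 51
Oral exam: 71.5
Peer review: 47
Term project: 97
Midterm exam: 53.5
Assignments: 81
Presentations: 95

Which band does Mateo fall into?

Merit

Midterm exam score 53.5 ≥ 45: minimum met.
Weighted total:
  Practicals 51 × 0.09 = 4.59
  Oral exam 71.5 × 0.08 = 5.72
  Peer review 47 × 0.15 = 7.05
  Term project 97 × 0.22 = 21.34
  Midterm exam 53.5 × 0.11 = 5.885
  Assignments 81 × 0.15 = 12.15
  Presentations 95 × 0.2 = 19
Sum = 75.735
75.735 is ≥ 63.5 and < 88 → Merit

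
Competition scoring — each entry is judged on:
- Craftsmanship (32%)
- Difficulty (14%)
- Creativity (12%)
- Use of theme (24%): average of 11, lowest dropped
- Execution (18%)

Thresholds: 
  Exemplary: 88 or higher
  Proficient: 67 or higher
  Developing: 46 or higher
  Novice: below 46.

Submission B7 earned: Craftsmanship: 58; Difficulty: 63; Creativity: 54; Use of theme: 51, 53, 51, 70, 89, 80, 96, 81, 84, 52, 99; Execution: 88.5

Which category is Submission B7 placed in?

Proficient

Use of theme: drop 51 → average of remaining 10 = 755/10 = 75.5
Weighted total:
  Craftsmanship 58 × 0.32 = 18.56
  Difficulty 63 × 0.14 = 8.82
  Creativity 54 × 0.12 = 6.48
  Use of theme 75.5 × 0.24 = 18.12
  Execution 88.5 × 0.18 = 15.93
Sum = 67.91
67.91 is ≥ 67 and < 88 → Proficient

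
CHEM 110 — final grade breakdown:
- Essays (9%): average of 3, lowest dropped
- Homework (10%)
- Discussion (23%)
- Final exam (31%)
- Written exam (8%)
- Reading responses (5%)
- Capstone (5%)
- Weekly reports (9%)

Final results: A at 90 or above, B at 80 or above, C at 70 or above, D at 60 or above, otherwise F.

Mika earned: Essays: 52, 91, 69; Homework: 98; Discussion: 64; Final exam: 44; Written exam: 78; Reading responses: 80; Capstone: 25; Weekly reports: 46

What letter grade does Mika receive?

D

Essays: drop 52 → average of remaining 2 = 160/2 = 80
Weighted total:
  Essays 80 × 0.09 = 7.2
  Homework 98 × 0.1 = 9.8
  Discussion 64 × 0.23 = 14.72
  Final exam 44 × 0.31 = 13.64
  Written exam 78 × 0.08 = 6.24
  Reading responses 80 × 0.05 = 4
  Capstone 25 × 0.05 = 1.25
  Weekly reports 46 × 0.09 = 4.14
Sum = 60.99
60.99 is ≥ 60 and < 70 → D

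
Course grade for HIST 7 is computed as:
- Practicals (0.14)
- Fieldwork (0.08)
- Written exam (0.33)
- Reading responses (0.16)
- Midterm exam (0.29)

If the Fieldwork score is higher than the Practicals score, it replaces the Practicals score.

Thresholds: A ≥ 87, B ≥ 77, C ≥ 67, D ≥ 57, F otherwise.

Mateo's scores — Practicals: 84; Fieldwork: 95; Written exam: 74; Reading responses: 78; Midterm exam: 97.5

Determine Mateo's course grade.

B

Fieldwork (95) > Practicals (84), so Practicals counts as 95.
Weighted total:
  Practicals 95 × 0.14 = 13.3
  Fieldwork 95 × 0.08 = 7.6
  Written exam 74 × 0.33 = 24.42
  Reading responses 78 × 0.16 = 12.48
  Midterm exam 97.5 × 0.29 = 28.275
Sum = 86.075
86.075 is ≥ 77 and < 87 → B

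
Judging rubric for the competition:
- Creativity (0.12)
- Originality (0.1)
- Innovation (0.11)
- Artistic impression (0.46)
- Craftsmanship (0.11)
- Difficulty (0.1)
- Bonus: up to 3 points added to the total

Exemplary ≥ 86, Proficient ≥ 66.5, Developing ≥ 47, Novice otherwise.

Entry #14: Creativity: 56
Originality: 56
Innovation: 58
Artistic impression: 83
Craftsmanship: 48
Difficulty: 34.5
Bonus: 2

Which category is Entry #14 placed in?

Proficient

Weighted total:
  Creativity 56 × 0.12 = 6.72
  Originality 56 × 0.1 = 5.6
  Innovation 58 × 0.11 = 6.38
  Artistic impression 83 × 0.46 = 38.18
  Craftsmanship 48 × 0.11 = 5.28
  Difficulty 34.5 × 0.1 = 3.45
Sum = 65.61
Bonus: 65.61 + 2 = 67.61
67.61 is ≥ 66.5 and < 86 → Proficient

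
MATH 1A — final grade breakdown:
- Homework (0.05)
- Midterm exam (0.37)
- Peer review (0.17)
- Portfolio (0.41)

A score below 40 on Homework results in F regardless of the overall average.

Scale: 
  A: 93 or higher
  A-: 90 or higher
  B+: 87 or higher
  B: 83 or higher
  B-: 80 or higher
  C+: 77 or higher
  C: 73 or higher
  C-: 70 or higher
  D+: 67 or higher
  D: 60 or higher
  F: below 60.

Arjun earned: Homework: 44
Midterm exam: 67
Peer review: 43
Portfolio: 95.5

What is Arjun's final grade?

C

Homework score 44 ≥ 40: minimum met.
Weighted total:
  Homework 44 × 0.05 = 2.2
  Midterm exam 67 × 0.37 = 24.79
  Peer review 43 × 0.17 = 7.31
  Portfolio 95.5 × 0.41 = 39.155
Sum = 73.455
73.455 is ≥ 73 and < 77 → C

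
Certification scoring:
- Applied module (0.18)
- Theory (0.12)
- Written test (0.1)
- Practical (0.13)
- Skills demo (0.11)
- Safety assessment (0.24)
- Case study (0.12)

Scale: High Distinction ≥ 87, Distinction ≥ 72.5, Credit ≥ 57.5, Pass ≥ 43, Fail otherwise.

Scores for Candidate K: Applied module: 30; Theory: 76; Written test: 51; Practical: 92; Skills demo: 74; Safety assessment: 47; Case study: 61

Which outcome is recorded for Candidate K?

Weighted total:
  Applied module 30 × 0.18 = 5.4
  Theory 76 × 0.12 = 9.12
  Written test 51 × 0.1 = 5.1
  Practical 92 × 0.13 = 11.96
  Skills demo 74 × 0.11 = 8.14
  Safety assessment 47 × 0.24 = 11.28
  Case study 61 × 0.12 = 7.32
Sum = 58.32
58.32 is ≥ 57.5 and < 72.5 → Credit

Credit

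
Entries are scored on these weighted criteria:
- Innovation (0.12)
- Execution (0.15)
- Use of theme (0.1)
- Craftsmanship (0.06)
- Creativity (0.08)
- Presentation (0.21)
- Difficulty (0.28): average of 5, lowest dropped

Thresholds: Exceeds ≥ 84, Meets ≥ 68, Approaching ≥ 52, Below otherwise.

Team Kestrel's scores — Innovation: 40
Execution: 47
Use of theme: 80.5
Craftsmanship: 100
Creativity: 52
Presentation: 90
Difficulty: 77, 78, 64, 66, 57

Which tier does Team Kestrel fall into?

Meets

Difficulty: drop 57 → average of remaining 4 = 285/4 = 71.25
Weighted total:
  Innovation 40 × 0.12 = 4.8
  Execution 47 × 0.15 = 7.05
  Use of theme 80.5 × 0.1 = 8.05
  Craftsmanship 100 × 0.06 = 6
  Creativity 52 × 0.08 = 4.16
  Presentation 90 × 0.21 = 18.9
  Difficulty 71.25 × 0.28 = 19.95
Sum = 68.91
68.91 is ≥ 68 and < 84 → Meets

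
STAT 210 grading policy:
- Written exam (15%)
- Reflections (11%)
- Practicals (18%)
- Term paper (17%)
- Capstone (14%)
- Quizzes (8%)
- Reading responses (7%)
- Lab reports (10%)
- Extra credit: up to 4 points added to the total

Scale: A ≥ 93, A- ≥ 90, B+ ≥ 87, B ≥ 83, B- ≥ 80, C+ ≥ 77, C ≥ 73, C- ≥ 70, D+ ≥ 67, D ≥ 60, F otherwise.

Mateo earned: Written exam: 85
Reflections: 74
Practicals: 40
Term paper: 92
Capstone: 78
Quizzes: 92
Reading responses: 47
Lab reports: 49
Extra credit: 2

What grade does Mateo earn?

C-

Weighted total:
  Written exam 85 × 0.15 = 12.75
  Reflections 74 × 0.11 = 8.14
  Practicals 40 × 0.18 = 7.2
  Term paper 92 × 0.17 = 15.64
  Capstone 78 × 0.14 = 10.92
  Quizzes 92 × 0.08 = 7.36
  Reading responses 47 × 0.07 = 3.29
  Lab reports 49 × 0.1 = 4.9
Sum = 70.2
Extra credit: 70.2 + 2 = 72.2
72.2 is ≥ 70 and < 73 → C-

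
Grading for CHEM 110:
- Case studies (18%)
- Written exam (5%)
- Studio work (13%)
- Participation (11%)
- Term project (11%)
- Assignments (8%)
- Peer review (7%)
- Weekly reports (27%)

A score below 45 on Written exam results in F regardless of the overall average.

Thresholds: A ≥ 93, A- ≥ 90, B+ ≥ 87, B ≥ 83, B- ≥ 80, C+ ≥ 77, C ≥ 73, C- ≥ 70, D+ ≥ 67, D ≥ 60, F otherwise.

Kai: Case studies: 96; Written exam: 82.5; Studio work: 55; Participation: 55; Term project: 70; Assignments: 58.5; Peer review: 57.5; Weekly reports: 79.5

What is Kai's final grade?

C-

Written exam score 82.5 ≥ 45: minimum met.
Weighted total:
  Case studies 96 × 0.18 = 17.28
  Written exam 82.5 × 0.05 = 4.125
  Studio work 55 × 0.13 = 7.15
  Participation 55 × 0.11 = 6.05
  Term project 70 × 0.11 = 7.7
  Assignments 58.5 × 0.08 = 4.68
  Peer review 57.5 × 0.07 = 4.025
  Weekly reports 79.5 × 0.27 = 21.465
Sum = 72.475
72.475 is ≥ 70 and < 73 → C-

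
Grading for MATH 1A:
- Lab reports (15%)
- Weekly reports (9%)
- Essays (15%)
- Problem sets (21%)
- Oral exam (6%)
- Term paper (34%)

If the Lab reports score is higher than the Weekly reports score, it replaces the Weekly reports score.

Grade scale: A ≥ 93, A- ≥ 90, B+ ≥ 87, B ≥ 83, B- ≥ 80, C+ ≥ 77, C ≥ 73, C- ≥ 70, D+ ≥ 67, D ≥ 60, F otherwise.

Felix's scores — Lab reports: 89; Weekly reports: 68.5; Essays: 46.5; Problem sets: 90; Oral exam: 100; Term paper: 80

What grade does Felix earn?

B-

Lab reports (89) > Weekly reports (68.5), so Weekly reports counts as 89.
Weighted total:
  Lab reports 89 × 0.15 = 13.35
  Weekly reports 89 × 0.09 = 8.01
  Essays 46.5 × 0.15 = 6.975
  Problem sets 90 × 0.21 = 18.9
  Oral exam 100 × 0.06 = 6
  Term paper 80 × 0.34 = 27.2
Sum = 80.435
80.435 is ≥ 80 and < 83 → B-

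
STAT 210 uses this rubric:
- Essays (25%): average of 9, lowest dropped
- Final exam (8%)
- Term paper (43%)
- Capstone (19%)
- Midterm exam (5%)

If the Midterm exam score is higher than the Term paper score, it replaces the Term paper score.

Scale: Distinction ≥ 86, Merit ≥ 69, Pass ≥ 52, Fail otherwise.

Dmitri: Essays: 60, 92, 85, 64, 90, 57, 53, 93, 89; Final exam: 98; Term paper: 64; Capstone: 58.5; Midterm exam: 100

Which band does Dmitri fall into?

Essays: drop 53 → average of remaining 8 = 630/8 = 78.75
Midterm exam (100) > Term paper (64), so Term paper counts as 100.
Weighted total:
  Essays 78.75 × 0.25 = 19.6875
  Final exam 98 × 0.08 = 7.84
  Term paper 100 × 0.43 = 43
  Capstone 58.5 × 0.19 = 11.115
  Midterm exam 100 × 0.05 = 5
Sum = 86.6425
86.6425 ≥ 86 → Distinction

Distinction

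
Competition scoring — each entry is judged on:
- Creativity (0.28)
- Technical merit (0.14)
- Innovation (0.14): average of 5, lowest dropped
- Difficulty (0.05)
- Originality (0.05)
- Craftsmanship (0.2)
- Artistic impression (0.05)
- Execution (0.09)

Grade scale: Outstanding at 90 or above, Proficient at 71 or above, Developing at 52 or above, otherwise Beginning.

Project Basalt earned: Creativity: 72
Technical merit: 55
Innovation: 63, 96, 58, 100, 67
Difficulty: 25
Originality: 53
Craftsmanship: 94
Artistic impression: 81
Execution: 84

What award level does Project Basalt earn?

Innovation: drop 58 → average of remaining 4 = 326/4 = 81.5
Weighted total:
  Creativity 72 × 0.28 = 20.16
  Technical merit 55 × 0.14 = 7.7
  Innovation 81.5 × 0.14 = 11.41
  Difficulty 25 × 0.05 = 1.25
  Originality 53 × 0.05 = 2.65
  Craftsmanship 94 × 0.2 = 18.8
  Artistic impression 81 × 0.05 = 4.05
  Execution 84 × 0.09 = 7.56
Sum = 73.58
73.58 is ≥ 71 and < 90 → Proficient

Proficient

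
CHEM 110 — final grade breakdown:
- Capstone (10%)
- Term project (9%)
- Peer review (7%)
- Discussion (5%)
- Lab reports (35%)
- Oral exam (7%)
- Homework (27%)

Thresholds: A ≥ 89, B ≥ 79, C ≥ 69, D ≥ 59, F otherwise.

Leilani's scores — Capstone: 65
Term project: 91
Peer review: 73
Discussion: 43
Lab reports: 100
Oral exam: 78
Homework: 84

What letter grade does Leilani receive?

B

Weighted total:
  Capstone 65 × 0.1 = 6.5
  Term project 91 × 0.09 = 8.19
  Peer review 73 × 0.07 = 5.11
  Discussion 43 × 0.05 = 2.15
  Lab reports 100 × 0.35 = 35
  Oral exam 78 × 0.07 = 5.46
  Homework 84 × 0.27 = 22.68
Sum = 85.09
85.09 is ≥ 79 and < 89 → B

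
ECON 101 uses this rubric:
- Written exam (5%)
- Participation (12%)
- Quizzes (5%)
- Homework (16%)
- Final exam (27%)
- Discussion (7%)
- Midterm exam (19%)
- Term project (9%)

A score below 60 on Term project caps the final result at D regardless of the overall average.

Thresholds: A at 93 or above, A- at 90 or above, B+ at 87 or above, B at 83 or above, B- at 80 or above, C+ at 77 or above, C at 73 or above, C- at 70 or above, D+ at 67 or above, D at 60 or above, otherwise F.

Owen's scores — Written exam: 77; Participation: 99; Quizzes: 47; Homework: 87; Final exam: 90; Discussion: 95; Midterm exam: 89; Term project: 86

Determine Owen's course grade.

B+

Term project score 86 ≥ 60: minimum met.
Weighted total:
  Written exam 77 × 0.05 = 3.85
  Participation 99 × 0.12 = 11.88
  Quizzes 47 × 0.05 = 2.35
  Homework 87 × 0.16 = 13.92
  Final exam 90 × 0.27 = 24.3
  Discussion 95 × 0.07 = 6.65
  Midterm exam 89 × 0.19 = 16.91
  Term project 86 × 0.09 = 7.74
Sum = 87.6
87.6 is ≥ 87 and < 90 → B+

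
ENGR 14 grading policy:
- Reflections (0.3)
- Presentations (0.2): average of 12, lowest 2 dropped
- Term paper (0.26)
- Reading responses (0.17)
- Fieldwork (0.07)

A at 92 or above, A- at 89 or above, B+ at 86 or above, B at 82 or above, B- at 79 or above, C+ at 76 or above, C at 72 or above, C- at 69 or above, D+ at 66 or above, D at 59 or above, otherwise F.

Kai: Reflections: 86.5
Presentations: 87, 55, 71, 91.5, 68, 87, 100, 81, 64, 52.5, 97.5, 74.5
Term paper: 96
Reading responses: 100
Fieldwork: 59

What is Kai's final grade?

B+

Presentations: drop 52.5, 55 → average of remaining 10 = 821.5/10 = 82.15
Weighted total:
  Reflections 86.5 × 0.3 = 25.95
  Presentations 82.15 × 0.2 = 16.43
  Term paper 96 × 0.26 = 24.96
  Reading responses 100 × 0.17 = 17
  Fieldwork 59 × 0.07 = 4.13
Sum = 88.47
88.47 is ≥ 86 and < 89 → B+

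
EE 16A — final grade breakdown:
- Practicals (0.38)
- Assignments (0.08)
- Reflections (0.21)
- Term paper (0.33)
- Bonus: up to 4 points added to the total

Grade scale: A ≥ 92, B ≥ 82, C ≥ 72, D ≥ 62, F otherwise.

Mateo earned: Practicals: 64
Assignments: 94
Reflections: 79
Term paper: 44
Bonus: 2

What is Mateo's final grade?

Weighted total:
  Practicals 64 × 0.38 = 24.32
  Assignments 94 × 0.08 = 7.52
  Reflections 79 × 0.21 = 16.59
  Term paper 44 × 0.33 = 14.52
Sum = 62.95
Bonus: 62.95 + 2 = 64.95
64.95 is ≥ 62 and < 72 → D

D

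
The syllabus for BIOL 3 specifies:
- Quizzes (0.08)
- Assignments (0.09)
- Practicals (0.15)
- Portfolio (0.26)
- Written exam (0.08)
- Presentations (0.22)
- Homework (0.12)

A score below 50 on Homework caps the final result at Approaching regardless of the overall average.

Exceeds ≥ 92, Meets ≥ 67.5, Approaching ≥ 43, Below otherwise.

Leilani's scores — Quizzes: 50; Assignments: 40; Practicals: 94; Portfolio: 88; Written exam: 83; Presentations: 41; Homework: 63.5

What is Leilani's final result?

Homework score 63.5 ≥ 50: minimum met.
Weighted total:
  Quizzes 50 × 0.08 = 4
  Assignments 40 × 0.09 = 3.6
  Practicals 94 × 0.15 = 14.1
  Portfolio 88 × 0.26 = 22.88
  Written exam 83 × 0.08 = 6.64
  Presentations 41 × 0.22 = 9.02
  Homework 63.5 × 0.12 = 7.62
Sum = 67.86
67.86 is ≥ 67.5 and < 92 → Meets

Meets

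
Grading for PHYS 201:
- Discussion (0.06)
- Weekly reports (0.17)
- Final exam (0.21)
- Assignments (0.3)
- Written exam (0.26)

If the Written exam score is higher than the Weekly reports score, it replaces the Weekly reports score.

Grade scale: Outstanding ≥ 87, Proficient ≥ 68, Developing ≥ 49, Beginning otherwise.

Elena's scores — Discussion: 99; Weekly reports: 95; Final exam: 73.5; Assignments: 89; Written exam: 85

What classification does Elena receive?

Written exam (85) ≤ Weekly reports (95), so Weekly reports stays at 95.
Weighted total:
  Discussion 99 × 0.06 = 5.94
  Weekly reports 95 × 0.17 = 16.15
  Final exam 73.5 × 0.21 = 15.435
  Assignments 89 × 0.3 = 26.7
  Written exam 85 × 0.26 = 22.1
Sum = 86.325
86.325 is ≥ 68 and < 87 → Proficient

Proficient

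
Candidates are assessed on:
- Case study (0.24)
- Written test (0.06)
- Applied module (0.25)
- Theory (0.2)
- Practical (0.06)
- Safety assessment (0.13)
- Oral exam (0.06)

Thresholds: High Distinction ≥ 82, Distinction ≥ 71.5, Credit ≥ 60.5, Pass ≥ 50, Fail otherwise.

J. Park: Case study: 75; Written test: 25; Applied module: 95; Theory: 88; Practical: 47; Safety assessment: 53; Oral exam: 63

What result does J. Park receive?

Weighted total:
  Case study 75 × 0.24 = 18
  Written test 25 × 0.06 = 1.5
  Applied module 95 × 0.25 = 23.75
  Theory 88 × 0.2 = 17.6
  Practical 47 × 0.06 = 2.82
  Safety assessment 53 × 0.13 = 6.89
  Oral exam 63 × 0.06 = 3.78
Sum = 74.34
74.34 is ≥ 71.5 and < 82 → Distinction

Distinction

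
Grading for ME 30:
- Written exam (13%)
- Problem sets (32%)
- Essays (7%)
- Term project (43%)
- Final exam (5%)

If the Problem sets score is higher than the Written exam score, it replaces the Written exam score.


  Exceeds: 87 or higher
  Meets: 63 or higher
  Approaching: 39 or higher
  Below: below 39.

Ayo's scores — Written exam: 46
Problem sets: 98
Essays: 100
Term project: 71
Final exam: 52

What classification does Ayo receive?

Problem sets (98) > Written exam (46), so Written exam counts as 98.
Weighted total:
  Written exam 98 × 0.13 = 12.74
  Problem sets 98 × 0.32 = 31.36
  Essays 100 × 0.07 = 7
  Term project 71 × 0.43 = 30.53
  Final exam 52 × 0.05 = 2.6
Sum = 84.23
84.23 is ≥ 63 and < 87 → Meets

Meets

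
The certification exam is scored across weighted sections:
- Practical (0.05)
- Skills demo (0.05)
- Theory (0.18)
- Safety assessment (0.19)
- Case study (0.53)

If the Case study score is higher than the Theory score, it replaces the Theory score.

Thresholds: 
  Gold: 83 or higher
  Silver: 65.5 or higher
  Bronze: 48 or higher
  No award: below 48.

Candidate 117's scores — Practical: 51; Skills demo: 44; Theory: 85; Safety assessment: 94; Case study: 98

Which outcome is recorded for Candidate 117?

Case study (98) > Theory (85), so Theory counts as 98.
Weighted total:
  Practical 51 × 0.05 = 2.55
  Skills demo 44 × 0.05 = 2.2
  Theory 98 × 0.18 = 17.64
  Safety assessment 94 × 0.19 = 17.86
  Case study 98 × 0.53 = 51.94
Sum = 92.19
92.19 ≥ 83 → Gold

Gold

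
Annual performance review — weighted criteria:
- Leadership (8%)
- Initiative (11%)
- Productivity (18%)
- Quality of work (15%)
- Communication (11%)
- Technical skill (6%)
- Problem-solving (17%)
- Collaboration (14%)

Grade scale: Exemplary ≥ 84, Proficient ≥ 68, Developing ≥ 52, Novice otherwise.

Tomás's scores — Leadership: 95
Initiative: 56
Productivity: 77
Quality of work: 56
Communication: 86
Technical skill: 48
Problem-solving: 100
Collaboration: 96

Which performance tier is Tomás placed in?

Weighted total:
  Leadership 95 × 0.08 = 7.6
  Initiative 56 × 0.11 = 6.16
  Productivity 77 × 0.18 = 13.86
  Quality of work 56 × 0.15 = 8.4
  Communication 86 × 0.11 = 9.46
  Technical skill 48 × 0.06 = 2.88
  Problem-solving 100 × 0.17 = 17
  Collaboration 96 × 0.14 = 13.44
Sum = 78.8
78.8 is ≥ 68 and < 84 → Proficient

Proficient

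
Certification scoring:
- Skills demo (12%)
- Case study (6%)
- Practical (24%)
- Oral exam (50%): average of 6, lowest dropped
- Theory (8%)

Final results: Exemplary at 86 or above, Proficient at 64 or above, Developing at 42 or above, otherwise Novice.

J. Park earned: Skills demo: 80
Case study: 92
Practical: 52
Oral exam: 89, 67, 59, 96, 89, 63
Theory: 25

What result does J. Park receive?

Oral exam: drop 59 → average of remaining 5 = 404/5 = 80.8
Weighted total:
  Skills demo 80 × 0.12 = 9.6
  Case study 92 × 0.06 = 5.52
  Practical 52 × 0.24 = 12.48
  Oral exam 80.8 × 0.5 = 40.4
  Theory 25 × 0.08 = 2
Sum = 70
70 is ≥ 64 and < 86 → Proficient

Proficient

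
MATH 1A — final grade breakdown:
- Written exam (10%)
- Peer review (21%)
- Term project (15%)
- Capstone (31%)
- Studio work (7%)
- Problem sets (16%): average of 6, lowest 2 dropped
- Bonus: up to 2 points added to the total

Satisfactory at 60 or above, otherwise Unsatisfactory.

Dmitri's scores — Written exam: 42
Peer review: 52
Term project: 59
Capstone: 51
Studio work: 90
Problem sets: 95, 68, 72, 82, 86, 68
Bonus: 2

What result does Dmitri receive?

Satisfactory

Problem sets: drop 68, 68 → average of remaining 4 = 335/4 = 83.75
Weighted total:
  Written exam 42 × 0.1 = 4.2
  Peer review 52 × 0.21 = 10.92
  Term project 59 × 0.15 = 8.85
  Capstone 51 × 0.31 = 15.81
  Studio work 90 × 0.07 = 6.3
  Problem sets 83.75 × 0.16 = 13.4
Sum = 59.48
Bonus: 59.48 + 2 = 61.48
61.48 ≥ 60 → Satisfactory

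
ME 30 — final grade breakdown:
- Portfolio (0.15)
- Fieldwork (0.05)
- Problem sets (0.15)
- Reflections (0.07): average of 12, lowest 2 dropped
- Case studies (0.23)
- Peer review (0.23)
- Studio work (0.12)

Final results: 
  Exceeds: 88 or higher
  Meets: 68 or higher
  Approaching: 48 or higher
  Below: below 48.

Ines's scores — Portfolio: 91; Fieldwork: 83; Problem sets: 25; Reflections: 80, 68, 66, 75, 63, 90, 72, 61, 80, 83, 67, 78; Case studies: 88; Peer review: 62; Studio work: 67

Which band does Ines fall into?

Meets

Reflections: drop 61, 63 → average of remaining 10 = 759/10 = 75.9
Weighted total:
  Portfolio 91 × 0.15 = 13.65
  Fieldwork 83 × 0.05 = 4.15
  Problem sets 25 × 0.15 = 3.75
  Reflections 75.9 × 0.07 = 5.313
  Case studies 88 × 0.23 = 20.24
  Peer review 62 × 0.23 = 14.26
  Studio work 67 × 0.12 = 8.04
Sum = 69.403
69.403 is ≥ 68 and < 88 → Meets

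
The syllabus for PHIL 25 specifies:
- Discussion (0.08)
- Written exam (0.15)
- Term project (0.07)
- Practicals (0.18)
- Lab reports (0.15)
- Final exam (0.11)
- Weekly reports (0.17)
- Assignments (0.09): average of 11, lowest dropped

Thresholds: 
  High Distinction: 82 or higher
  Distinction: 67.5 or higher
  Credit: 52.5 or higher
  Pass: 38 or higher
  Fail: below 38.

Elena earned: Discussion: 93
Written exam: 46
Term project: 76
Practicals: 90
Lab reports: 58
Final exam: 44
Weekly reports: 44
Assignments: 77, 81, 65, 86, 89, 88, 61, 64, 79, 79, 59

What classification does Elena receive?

Assignments: drop 59 → average of remaining 10 = 769/10 = 76.9
Weighted total:
  Discussion 93 × 0.08 = 7.44
  Written exam 46 × 0.15 = 6.9
  Term project 76 × 0.07 = 5.32
  Practicals 90 × 0.18 = 16.2
  Lab reports 58 × 0.15 = 8.7
  Final exam 44 × 0.11 = 4.84
  Weekly reports 44 × 0.17 = 7.48
  Assignments 76.9 × 0.09 = 6.921
Sum = 63.801
63.801 is ≥ 52.5 and < 67.5 → Credit

Credit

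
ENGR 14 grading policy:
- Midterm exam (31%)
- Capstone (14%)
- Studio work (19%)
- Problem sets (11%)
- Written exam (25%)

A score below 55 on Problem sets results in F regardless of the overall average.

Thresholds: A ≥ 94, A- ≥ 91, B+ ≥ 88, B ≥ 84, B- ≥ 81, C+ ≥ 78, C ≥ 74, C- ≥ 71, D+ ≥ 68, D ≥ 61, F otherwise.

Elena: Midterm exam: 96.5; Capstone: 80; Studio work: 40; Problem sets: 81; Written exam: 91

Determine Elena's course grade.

Problem sets score 81 ≥ 55: minimum met.
Weighted total:
  Midterm exam 96.5 × 0.31 = 29.915
  Capstone 80 × 0.14 = 11.2
  Studio work 40 × 0.19 = 7.6
  Problem sets 81 × 0.11 = 8.91
  Written exam 91 × 0.25 = 22.75
Sum = 80.375
80.375 is ≥ 78 and < 81 → C+

C+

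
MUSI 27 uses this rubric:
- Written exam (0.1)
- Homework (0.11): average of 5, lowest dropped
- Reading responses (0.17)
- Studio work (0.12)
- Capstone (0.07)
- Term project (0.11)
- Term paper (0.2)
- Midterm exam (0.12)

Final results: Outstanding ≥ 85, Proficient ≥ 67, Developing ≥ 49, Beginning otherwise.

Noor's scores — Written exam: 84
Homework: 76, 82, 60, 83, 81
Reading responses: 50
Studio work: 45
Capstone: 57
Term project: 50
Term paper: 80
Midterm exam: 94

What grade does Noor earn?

Homework: drop 60 → average of remaining 4 = 322/4 = 80.5
Weighted total:
  Written exam 84 × 0.1 = 8.4
  Homework 80.5 × 0.11 = 8.855
  Reading responses 50 × 0.17 = 8.5
  Studio work 45 × 0.12 = 5.4
  Capstone 57 × 0.07 = 3.99
  Term project 50 × 0.11 = 5.5
  Term paper 80 × 0.2 = 16
  Midterm exam 94 × 0.12 = 11.28
Sum = 67.925
67.925 is ≥ 67 and < 85 → Proficient

Proficient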